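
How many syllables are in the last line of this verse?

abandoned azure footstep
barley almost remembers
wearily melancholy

7

The last line: wearily(3) + melancholy(4) = 7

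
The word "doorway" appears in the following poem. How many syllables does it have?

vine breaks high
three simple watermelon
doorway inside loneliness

2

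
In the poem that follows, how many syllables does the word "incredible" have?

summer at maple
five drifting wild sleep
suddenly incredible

4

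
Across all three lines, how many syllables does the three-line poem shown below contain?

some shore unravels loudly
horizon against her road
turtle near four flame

Line 1: some (1), shore (1), unravels (3), loudly (2) → 7
Line 2: horizon (3), against (2), her (1), road (1) → 7
Line 3: turtle (2), near (1), four (1), flame (1) → 5
Total: 7 + 7 + 5 = 19

19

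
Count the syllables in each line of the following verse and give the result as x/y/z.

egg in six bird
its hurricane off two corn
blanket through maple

Line 1: egg(1) + in(1) + six(1) + bird(1) = 4
Line 2: its(1) + hurricane(3) + off(1) + two(1) + corn(1) = 7
Line 3: blanket(2) + through(1) + maple(2) = 5

4/7/5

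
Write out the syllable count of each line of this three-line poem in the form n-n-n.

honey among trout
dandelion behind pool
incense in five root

5-7-5

Line 1: honey (2), among (2), trout (1) → 5
Line 2: dandelion (4), behind (2), pool (1) → 7
Line 3: incense (2), in (1), five (1), root (1) → 5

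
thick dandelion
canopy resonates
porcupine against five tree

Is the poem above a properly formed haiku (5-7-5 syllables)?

No

Line 1: thick (1), dandelion (4) → 5 ✓
Line 2: canopy (3), resonates (3) → 6 (expected 7)
Line 3: porcupine (3), against (2), five (1), tree (1) → 7 (expected 5)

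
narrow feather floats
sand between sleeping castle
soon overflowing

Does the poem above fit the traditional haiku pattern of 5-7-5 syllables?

Yes

Line 1: narrow (2), feather (2), floats (1) → 5 ✓
Line 2: sand (1), between (2), sleeping (2), castle (2) → 7 ✓
Line 3: soon (1), overflowing (4) → 5 ✓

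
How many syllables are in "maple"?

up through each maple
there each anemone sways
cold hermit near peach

2

"maple" has 2 syllables.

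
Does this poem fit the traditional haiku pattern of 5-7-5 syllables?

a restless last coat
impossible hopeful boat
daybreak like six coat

Yes

Line 1: a(1) + restless(2) + last(1) + coat(1) = 5 ✓
Line 2: impossible(4) + hopeful(2) + boat(1) = 7 ✓
Line 3: daybreak(2) + like(1) + six(1) + coat(1) = 5 ✓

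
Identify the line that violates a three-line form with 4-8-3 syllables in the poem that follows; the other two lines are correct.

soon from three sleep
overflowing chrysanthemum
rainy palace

Line 3

Line 1: "soon from three sleep": 1+1+1+1 = 4 ✓
Line 2: "overflowing chrysanthemum": 4+4 = 8 ✓
Line 3: "rainy palace": 2+2 = 4 (expected 3)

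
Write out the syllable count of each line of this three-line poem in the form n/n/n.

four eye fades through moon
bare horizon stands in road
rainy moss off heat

Line 1: four(1) + eye(1) + fades(1) + through(1) + moon(1) = 5
Line 2: bare(1) + horizon(3) + stands(1) + in(1) + road(1) = 7
Line 3: rainy(2) + moss(1) + off(1) + heat(1) = 5

5/7/5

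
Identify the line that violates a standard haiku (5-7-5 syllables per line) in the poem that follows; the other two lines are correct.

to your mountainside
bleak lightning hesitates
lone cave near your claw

Line 1: "to your mountainside": 1+1+3 = 5 ✓
Line 2: "bleak lightning hesitates": 1+2+3 = 6 (expected 7)
Line 3: "lone cave near your claw": 1+1+1+1+1 = 5 ✓

Line 2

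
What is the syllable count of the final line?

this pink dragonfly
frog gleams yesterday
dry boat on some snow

5

The final line: dry(1) + boat(1) + on(1) + some(1) + snow(1) = 5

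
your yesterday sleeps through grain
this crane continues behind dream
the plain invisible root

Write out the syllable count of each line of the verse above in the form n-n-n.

Line 1: your(1) + yesterday(3) + sleeps(1) + through(1) + grain(1) = 7
Line 2: this(1) + crane(1) + continues(3) + behind(2) + dream(1) = 8
Line 3: the(1) + plain(1) + invisible(4) + root(1) = 7

7-8-7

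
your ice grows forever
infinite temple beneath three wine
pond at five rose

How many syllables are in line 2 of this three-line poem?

9

Line 2: infinite(3) + temple(2) + beneath(2) + three(1) + wine(1) = 9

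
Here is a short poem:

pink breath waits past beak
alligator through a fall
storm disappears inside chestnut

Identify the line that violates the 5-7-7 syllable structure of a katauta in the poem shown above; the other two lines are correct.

Line 3

Line 1: pink(1) + breath(1) + waits(1) + past(1) + beak(1) = 5 ✓
Line 2: alligator(4) + through(1) + a(1) + fall(1) = 7 ✓
Line 3: storm(1) + disappears(3) + inside(2) + chestnut(2) = 8 (expected 7)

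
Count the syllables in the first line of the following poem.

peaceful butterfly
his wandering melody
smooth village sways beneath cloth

The first line: peaceful (2), butterfly (3) → 5

5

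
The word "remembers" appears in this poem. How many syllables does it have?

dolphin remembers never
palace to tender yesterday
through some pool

3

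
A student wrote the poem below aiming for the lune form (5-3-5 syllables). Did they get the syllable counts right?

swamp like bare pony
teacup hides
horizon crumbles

Line 1: swamp(1) + like(1) + bare(1) + pony(2) = 5 ✓
Line 2: teacup(2) + hides(1) = 3 ✓
Line 3: horizon(3) + crumbles(2) = 5 ✓

Yes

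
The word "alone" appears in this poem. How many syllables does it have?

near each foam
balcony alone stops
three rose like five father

2

"alone" has 2 syllables.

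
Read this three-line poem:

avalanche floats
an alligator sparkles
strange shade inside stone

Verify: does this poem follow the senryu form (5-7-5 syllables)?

No

Line 1: "avalanche floats": 3+1 = 4 (expected 5)
Line 2: "an alligator sparkles": 1+4+2 = 7 ✓
Line 3: "strange shade inside stone": 1+1+2+1 = 5 ✓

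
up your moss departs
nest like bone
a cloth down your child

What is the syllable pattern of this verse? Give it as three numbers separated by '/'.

5/3/5

Line 1: "up your moss departs": 1+1+1+2 = 5
Line 2: "nest like bone": 1+1+1 = 3
Line 3: "a cloth down your child": 1+1+1+1+1 = 5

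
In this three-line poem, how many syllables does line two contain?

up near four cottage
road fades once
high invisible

3

Line two: "road fades once": 1+1+1 = 3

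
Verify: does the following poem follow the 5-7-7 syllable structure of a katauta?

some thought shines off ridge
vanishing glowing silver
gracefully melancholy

Line 1: some(1) + thought(1) + shines(1) + off(1) + ridge(1) = 5 ✓
Line 2: vanishing(3) + glowing(2) + silver(2) = 7 ✓
Line 3: gracefully(3) + melancholy(4) = 7 ✓

Yes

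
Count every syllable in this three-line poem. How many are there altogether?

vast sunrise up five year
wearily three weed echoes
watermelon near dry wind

Line 1: "vast sunrise up five year": 1+2+1+1+1 = 6
Line 2: "wearily three weed echoes": 3+1+1+2 = 7
Line 3: "watermelon near dry wind": 4+1+1+1 = 7
Total: 6 + 7 + 7 = 20

20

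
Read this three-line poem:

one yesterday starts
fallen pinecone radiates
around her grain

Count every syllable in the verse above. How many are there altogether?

Line 1: one(1) + yesterday(3) + starts(1) = 5
Line 2: fallen(2) + pinecone(2) + radiates(3) = 7
Line 3: around(2) + her(1) + grain(1) = 4
Total: 5 + 7 + 4 = 16

16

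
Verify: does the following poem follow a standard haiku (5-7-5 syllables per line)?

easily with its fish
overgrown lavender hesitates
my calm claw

Line 1: "easily with its fish": 3+1+1+1 = 6 (expected 5)
Line 2: "overgrown lavender hesitates": 3+3+3 = 9 (expected 7)
Line 3: "my calm claw": 1+1+1 = 3 (expected 5)

No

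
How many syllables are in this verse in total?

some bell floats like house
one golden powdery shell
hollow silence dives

17

Line 1: "some bell floats like house": 1+1+1+1+1 = 5
Line 2: "one golden powdery shell": 1+2+3+1 = 7
Line 3: "hollow silence dives": 2+2+1 = 5
Total: 5 + 7 + 5 = 17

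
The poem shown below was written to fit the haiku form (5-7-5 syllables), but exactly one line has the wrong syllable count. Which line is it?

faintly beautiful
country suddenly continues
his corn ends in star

The second line

Line 1: faintly (2), beautiful (3) → 5 ✓
Line 2: country (2), suddenly (3), continues (3) → 8 (expected 7)
Line 3: his (1), corn (1), ends (1), in (1), star (1) → 5 ✓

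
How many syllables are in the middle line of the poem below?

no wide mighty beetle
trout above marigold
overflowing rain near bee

6

The middle line: trout (1), above (2), marigold (3) → 6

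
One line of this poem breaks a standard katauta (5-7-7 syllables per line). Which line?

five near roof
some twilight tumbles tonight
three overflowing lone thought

Line 1: five(1) + near(1) + roof(1) = 3 (expected 5)
Line 2: some(1) + twilight(2) + tumbles(2) + tonight(2) = 7 ✓
Line 3: three(1) + overflowing(4) + lone(1) + thought(1) = 7 ✓

Line 1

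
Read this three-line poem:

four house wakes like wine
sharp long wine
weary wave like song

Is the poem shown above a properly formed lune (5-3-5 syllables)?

Line 1: "four house wakes like wine": 1+1+1+1+1 = 5 ✓
Line 2: "sharp long wine": 1+1+1 = 3 ✓
Line 3: "weary wave like song": 2+1+1+1 = 5 ✓

Yes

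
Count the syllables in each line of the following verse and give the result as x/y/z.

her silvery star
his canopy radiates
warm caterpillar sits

Line 1: her(1) + silvery(3) + star(1) = 5
Line 2: his(1) + canopy(3) + radiates(3) = 7
Line 3: warm(1) + caterpillar(4) + sits(1) = 6

5/7/6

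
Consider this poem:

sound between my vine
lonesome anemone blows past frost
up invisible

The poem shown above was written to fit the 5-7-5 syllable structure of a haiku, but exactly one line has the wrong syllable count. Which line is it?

Line 1: sound (1), between (2), my (1), vine (1) → 5 ✓
Line 2: lonesome (2), anemone (4), blows (1), past (1), frost (1) → 9 (expected 7)
Line 3: up (1), invisible (4) → 5 ✓

The second line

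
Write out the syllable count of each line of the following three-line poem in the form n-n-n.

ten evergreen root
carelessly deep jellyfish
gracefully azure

5-7-5

Line 1: ten (1), evergreen (3), root (1) → 5
Line 2: carelessly (3), deep (1), jellyfish (3) → 7
Line 3: gracefully (3), azure (2) → 5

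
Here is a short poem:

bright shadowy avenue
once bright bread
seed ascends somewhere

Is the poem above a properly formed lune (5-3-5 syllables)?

Line 1: bright(1) + shadowy(3) + avenue(3) = 7 (expected 5)
Line 2: once(1) + bright(1) + bread(1) = 3 ✓
Line 3: seed(1) + ascends(2) + somewhere(2) = 5 ✓

No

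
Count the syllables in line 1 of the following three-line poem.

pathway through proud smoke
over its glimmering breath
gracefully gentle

5

Line 1: "pathway through proud smoke": 2+1+1+1 = 5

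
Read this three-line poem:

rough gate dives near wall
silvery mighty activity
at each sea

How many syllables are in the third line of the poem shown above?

3

The third line: "at each sea": 1+1+1 = 3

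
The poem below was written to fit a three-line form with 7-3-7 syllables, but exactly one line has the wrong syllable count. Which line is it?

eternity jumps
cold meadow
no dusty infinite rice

The first line

Line 1: "eternity jumps": 4+1 = 5 (expected 7)
Line 2: "cold meadow": 1+2 = 3 ✓
Line 3: "no dusty infinite rice": 1+2+3+1 = 7 ✓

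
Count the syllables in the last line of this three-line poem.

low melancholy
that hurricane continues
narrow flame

3

The last line: "narrow flame": 2+1 = 3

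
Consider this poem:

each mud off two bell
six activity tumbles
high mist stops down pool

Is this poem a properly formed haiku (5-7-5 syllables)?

Yes

Line 1: "each mud off two bell": 1+1+1+1+1 = 5 ✓
Line 2: "six activity tumbles": 1+4+2 = 7 ✓
Line 3: "high mist stops down pool": 1+1+1+1+1 = 5 ✓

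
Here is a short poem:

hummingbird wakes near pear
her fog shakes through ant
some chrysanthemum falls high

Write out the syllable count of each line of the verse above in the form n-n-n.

6-5-7

Line 1: "hummingbird wakes near pear": 3+1+1+1 = 6
Line 2: "her fog shakes through ant": 1+1+1+1+1 = 5
Line 3: "some chrysanthemum falls high": 1+4+1+1 = 7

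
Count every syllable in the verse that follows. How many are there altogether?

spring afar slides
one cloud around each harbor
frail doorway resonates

17

Line 1: spring(1) + afar(2) + slides(1) = 4
Line 2: one(1) + cloud(1) + around(2) + each(1) + harbor(2) = 7
Line 3: frail(1) + doorway(2) + resonates(3) = 6
Total: 4 + 7 + 6 = 17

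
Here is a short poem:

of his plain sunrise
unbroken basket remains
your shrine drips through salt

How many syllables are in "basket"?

2

"basket" has 2 syllables.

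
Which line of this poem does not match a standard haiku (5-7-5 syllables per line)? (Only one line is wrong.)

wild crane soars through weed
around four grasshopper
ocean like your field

The second line

Line 1: "wild crane soars through weed": 1+1+1+1+1 = 5 ✓
Line 2: "around four grasshopper": 2+1+3 = 6 (expected 7)
Line 3: "ocean like your field": 2+1+1+1 = 5 ✓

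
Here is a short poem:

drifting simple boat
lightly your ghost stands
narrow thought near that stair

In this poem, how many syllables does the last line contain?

The last line: narrow(2) + thought(1) + near(1) + that(1) + stair(1) = 6

6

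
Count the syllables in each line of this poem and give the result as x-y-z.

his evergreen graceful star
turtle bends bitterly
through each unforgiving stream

7-6-7

Line 1: his (1), evergreen (3), graceful (2), star (1) → 7
Line 2: turtle (2), bends (1), bitterly (3) → 6
Line 3: through (1), each (1), unforgiving (4), stream (1) → 7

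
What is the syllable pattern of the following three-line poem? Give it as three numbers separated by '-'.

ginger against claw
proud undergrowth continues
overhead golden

Line 1: "ginger against claw": 2+2+1 = 5
Line 2: "proud undergrowth continues": 1+3+3 = 7
Line 3: "overhead golden": 3+2 = 5

5-7-5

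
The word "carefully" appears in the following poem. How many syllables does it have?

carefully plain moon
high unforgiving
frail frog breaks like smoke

"carefully" has 3 syllables.

3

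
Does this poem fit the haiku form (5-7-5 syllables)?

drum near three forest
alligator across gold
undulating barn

Yes

Line 1: "drum near three forest": 1+1+1+2 = 5 ✓
Line 2: "alligator across gold": 4+2+1 = 7 ✓
Line 3: "undulating barn": 4+1 = 5 ✓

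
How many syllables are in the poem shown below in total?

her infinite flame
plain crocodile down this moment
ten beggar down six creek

19

Line 1: her (1), infinite (3), flame (1) → 5
Line 2: plain (1), crocodile (3), down (1), this (1), moment (2) → 8
Line 3: ten (1), beggar (2), down (1), six (1), creek (1) → 6
Total: 5 + 8 + 6 = 19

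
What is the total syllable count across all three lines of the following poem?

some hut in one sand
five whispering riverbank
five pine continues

17

Line 1: "some hut in one sand": 1+1+1+1+1 = 5
Line 2: "five whispering riverbank": 1+3+3 = 7
Line 3: "five pine continues": 1+1+3 = 5
Total: 5 + 7 + 5 = 17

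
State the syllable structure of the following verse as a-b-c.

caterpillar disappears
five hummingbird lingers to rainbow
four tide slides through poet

7-9-6

Line 1: "caterpillar disappears": 4+3 = 7
Line 2: "five hummingbird lingers to rainbow": 1+3+2+1+2 = 9
Line 3: "four tide slides through poet": 1+1+1+1+2 = 6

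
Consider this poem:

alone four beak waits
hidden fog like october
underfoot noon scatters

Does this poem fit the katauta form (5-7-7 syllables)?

No

Line 1: alone (2), four (1), beak (1), waits (1) → 5 ✓
Line 2: hidden (2), fog (1), like (1), october (3) → 7 ✓
Line 3: underfoot (3), noon (1), scatters (2) → 6 (expected 7)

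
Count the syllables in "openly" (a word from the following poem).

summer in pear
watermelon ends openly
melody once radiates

"openly" has 3 syllables.

3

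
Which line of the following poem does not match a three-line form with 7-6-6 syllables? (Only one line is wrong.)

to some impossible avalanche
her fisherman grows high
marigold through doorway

Line 1

Line 1: to (1), some (1), impossible (4), avalanche (3) → 9 (expected 7)
Line 2: her (1), fisherman (3), grows (1), high (1) → 6 ✓
Line 3: marigold (3), through (1), doorway (2) → 6 ✓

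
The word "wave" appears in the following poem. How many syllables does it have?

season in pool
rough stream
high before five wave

"wave" has 1 syllable.

1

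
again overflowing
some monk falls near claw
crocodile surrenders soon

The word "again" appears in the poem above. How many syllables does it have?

"again" has 2 syllables.

2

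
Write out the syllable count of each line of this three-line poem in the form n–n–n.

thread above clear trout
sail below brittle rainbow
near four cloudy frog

Line 1: thread(1) + above(2) + clear(1) + trout(1) = 5
Line 2: sail(1) + below(2) + brittle(2) + rainbow(2) = 7
Line 3: near(1) + four(1) + cloudy(2) + frog(1) = 5

5–7–5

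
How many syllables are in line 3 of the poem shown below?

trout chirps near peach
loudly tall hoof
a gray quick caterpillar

7

Line 3: "a gray quick caterpillar": 1+1+1+4 = 7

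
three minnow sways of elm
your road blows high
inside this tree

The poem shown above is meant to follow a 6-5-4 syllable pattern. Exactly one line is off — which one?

Line 2

Line 1: three (1), minnow (2), sways (1), of (1), elm (1) → 6 ✓
Line 2: your (1), road (1), blows (1), high (1) → 4 (expected 5)
Line 3: inside (2), this (1), tree (1) → 4 ✓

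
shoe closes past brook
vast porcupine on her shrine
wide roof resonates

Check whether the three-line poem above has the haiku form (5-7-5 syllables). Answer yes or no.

Yes

Line 1: "shoe closes past brook": 1+2+1+1 = 5 ✓
Line 2: "vast porcupine on her shrine": 1+3+1+1+1 = 7 ✓
Line 3: "wide roof resonates": 1+1+3 = 5 ✓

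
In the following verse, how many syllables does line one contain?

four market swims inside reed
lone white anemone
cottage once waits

7

Line one: "four market swims inside reed": 1+2+1+2+1 = 7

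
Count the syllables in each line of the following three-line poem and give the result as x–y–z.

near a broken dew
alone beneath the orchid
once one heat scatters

Line 1: near(1) + a(1) + broken(2) + dew(1) = 5
Line 2: alone(2) + beneath(2) + the(1) + orchid(2) = 7
Line 3: once(1) + one(1) + heat(1) + scatters(2) = 5

5–7–5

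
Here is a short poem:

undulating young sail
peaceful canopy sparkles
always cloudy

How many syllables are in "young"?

"young" has 1 syllable.

1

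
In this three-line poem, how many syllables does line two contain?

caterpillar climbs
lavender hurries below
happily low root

Line two: lavender(3) + hurries(2) + below(2) = 7

7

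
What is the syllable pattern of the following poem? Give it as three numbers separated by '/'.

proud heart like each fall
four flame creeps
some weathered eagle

Line 1: proud (1), heart (1), like (1), each (1), fall (1) → 5
Line 2: four (1), flame (1), creeps (1) → 3
Line 3: some (1), weathered (2), eagle (2) → 5

5/3/5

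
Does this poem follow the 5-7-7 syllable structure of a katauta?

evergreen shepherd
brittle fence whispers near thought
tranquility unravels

Line 1: evergreen(3) + shepherd(2) = 5 ✓
Line 2: brittle(2) + fence(1) + whispers(2) + near(1) + thought(1) = 7 ✓
Line 3: tranquility(4) + unravels(3) = 7 ✓

Yes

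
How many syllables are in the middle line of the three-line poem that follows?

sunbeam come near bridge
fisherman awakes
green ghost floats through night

5

The middle line: fisherman (3), awakes (2) → 5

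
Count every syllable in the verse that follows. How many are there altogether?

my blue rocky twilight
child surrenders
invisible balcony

Line 1: "my blue rocky twilight": 1+1+2+2 = 6
Line 2: "child surrenders": 1+3 = 4
Line 3: "invisible balcony": 4+3 = 7
Total: 6 + 4 + 7 = 17

17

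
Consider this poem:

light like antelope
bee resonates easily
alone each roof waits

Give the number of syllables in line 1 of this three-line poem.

5

Line 1: light (1), like (1), antelope (3) → 5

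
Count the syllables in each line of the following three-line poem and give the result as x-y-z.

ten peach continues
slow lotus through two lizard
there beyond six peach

Line 1: ten(1) + peach(1) + continues(3) = 5
Line 2: slow(1) + lotus(2) + through(1) + two(1) + lizard(2) = 7
Line 3: there(1) + beyond(2) + six(1) + peach(1) = 5

5-7-5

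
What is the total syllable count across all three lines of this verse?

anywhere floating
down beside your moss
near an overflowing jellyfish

Line 1: anywhere(3) + floating(2) = 5
Line 2: down(1) + beside(2) + your(1) + moss(1) = 5
Line 3: near(1) + an(1) + overflowing(4) + jellyfish(3) = 9
Total: 5 + 5 + 9 = 19

19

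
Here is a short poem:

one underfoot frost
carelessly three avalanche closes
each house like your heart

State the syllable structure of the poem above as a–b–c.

Line 1: one (1), underfoot (3), frost (1) → 5
Line 2: carelessly (3), three (1), avalanche (3), closes (2) → 9
Line 3: each (1), house (1), like (1), your (1), heart (1) → 5

5–9–5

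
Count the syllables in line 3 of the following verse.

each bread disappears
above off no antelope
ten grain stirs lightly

5

Line 3: ten (1), grain (1), stirs (1), lightly (2) → 5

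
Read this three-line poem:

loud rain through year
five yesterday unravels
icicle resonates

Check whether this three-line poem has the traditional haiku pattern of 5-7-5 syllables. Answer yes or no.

Line 1: loud(1) + rain(1) + through(1) + year(1) = 4 (expected 5)
Line 2: five(1) + yesterday(3) + unravels(3) = 7 ✓
Line 3: icicle(3) + resonates(3) = 6 (expected 5)

No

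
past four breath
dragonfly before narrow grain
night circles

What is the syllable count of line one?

Line one: past (1), four (1), breath (1) → 3

3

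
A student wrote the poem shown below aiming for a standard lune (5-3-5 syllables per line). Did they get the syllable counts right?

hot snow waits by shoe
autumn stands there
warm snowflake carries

Line 1: hot (1), snow (1), waits (1), by (1), shoe (1) → 5 ✓
Line 2: autumn (2), stands (1), there (1) → 4 (expected 3)
Line 3: warm (1), snowflake (2), carries (2) → 5 ✓

No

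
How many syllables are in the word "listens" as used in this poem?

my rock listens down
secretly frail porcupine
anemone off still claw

"listens" has 2 syllables.

2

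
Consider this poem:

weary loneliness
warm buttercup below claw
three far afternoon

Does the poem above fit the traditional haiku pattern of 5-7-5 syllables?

Yes

Line 1: weary (2), loneliness (3) → 5 ✓
Line 2: warm (1), buttercup (3), below (2), claw (1) → 7 ✓
Line 3: three (1), far (1), afternoon (3) → 5 ✓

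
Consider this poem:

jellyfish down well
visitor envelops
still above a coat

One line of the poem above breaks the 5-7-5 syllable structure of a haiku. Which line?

Line 2

Line 1: jellyfish (3), down (1), well (1) → 5 ✓
Line 2: visitor (3), envelops (3) → 6 (expected 7)
Line 3: still (1), above (2), a (1), coat (1) → 5 ✓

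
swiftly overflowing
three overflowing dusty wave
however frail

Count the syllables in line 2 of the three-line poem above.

Line 2: three (1), overflowing (4), dusty (2), wave (1) → 8

8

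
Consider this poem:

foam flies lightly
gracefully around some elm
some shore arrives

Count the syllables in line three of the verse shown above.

Line three: some (1), shore (1), arrives (2) → 4

4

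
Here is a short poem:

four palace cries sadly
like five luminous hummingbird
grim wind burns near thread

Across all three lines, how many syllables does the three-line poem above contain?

Line 1: "four palace cries sadly": 1+2+1+2 = 6
Line 2: "like five luminous hummingbird": 1+1+3+3 = 8
Line 3: "grim wind burns near thread": 1+1+1+1+1 = 5
Total: 6 + 8 + 5 = 19

19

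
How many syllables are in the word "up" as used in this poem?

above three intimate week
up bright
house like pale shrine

1

"up" has 1 syllable.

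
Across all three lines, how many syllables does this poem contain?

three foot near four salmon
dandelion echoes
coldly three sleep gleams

Line 1: three(1) + foot(1) + near(1) + four(1) + salmon(2) = 6
Line 2: dandelion(4) + echoes(2) = 6
Line 3: coldly(2) + three(1) + sleep(1) + gleams(1) = 5
Total: 6 + 6 + 5 = 17

17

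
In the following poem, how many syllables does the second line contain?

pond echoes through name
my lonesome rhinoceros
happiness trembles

7

The second line: "my lonesome rhinoceros": 1+2+4 = 7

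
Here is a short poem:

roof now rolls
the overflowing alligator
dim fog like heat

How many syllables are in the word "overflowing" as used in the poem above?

4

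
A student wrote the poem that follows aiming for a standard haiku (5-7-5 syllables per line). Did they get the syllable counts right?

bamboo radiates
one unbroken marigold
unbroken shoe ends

Yes

Line 1: bamboo(2) + radiates(3) = 5 ✓
Line 2: one(1) + unbroken(3) + marigold(3) = 7 ✓
Line 3: unbroken(3) + shoe(1) + ends(1) = 5 ✓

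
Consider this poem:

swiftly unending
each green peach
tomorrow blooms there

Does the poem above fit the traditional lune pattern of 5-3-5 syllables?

Line 1: swiftly(2) + unending(3) = 5 ✓
Line 2: each(1) + green(1) + peach(1) = 3 ✓
Line 3: tomorrow(3) + blooms(1) + there(1) = 5 ✓

Yes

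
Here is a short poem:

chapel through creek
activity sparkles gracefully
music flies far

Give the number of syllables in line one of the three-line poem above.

4

Line one: chapel (2), through (1), creek (1) → 4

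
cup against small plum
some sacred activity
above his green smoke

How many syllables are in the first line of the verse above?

5

The first line: cup (1), against (2), small (1), plum (1) → 5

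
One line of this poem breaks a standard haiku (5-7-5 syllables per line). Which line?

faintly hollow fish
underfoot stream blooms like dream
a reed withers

Line 3

Line 1: faintly (2), hollow (2), fish (1) → 5 ✓
Line 2: underfoot (3), stream (1), blooms (1), like (1), dream (1) → 7 ✓
Line 3: a (1), reed (1), withers (2) → 4 (expected 5)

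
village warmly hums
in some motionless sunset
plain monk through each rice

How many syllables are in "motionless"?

3

"motionless" has 3 syllables.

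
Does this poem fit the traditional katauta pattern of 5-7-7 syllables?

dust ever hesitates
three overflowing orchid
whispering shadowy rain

Line 1: dust (1), ever (2), hesitates (3) → 6 (expected 5)
Line 2: three (1), overflowing (4), orchid (2) → 7 ✓
Line 3: whispering (3), shadowy (3), rain (1) → 7 ✓

No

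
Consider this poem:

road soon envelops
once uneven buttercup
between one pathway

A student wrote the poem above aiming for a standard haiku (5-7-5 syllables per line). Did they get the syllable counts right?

Line 1: "road soon envelops": 1+1+3 = 5 ✓
Line 2: "once uneven buttercup": 1+3+3 = 7 ✓
Line 3: "between one pathway": 2+1+2 = 5 ✓

Yes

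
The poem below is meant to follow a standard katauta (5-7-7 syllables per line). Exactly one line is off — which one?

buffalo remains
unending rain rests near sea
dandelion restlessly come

Line 1: "buffalo remains": 3+2 = 5 ✓
Line 2: "unending rain rests near sea": 3+1+1+1+1 = 7 ✓
Line 3: "dandelion restlessly come": 4+3+1 = 8 (expected 7)

The third line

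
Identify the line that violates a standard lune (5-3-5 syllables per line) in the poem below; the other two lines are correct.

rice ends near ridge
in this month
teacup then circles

The first line

Line 1: "rice ends near ridge": 1+1+1+1 = 4 (expected 5)
Line 2: "in this month": 1+1+1 = 3 ✓
Line 3: "teacup then circles": 2+1+2 = 5 ✓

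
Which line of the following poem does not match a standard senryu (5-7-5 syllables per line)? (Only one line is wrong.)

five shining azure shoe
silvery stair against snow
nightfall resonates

The first line

Line 1: five (1), shining (2), azure (2), shoe (1) → 6 (expected 5)
Line 2: silvery (3), stair (1), against (2), snow (1) → 7 ✓
Line 3: nightfall (2), resonates (3) → 5 ✓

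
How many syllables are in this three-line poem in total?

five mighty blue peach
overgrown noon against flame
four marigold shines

17

Line 1: five (1), mighty (2), blue (1), peach (1) → 5
Line 2: overgrown (3), noon (1), against (2), flame (1) → 7
Line 3: four (1), marigold (3), shines (1) → 5
Total: 5 + 7 + 5 = 17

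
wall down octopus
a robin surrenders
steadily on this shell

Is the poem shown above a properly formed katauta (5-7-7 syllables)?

No

Line 1: wall (1), down (1), octopus (3) → 5 ✓
Line 2: a (1), robin (2), surrenders (3) → 6 (expected 7)
Line 3: steadily (3), on (1), this (1), shell (1) → 6 (expected 7)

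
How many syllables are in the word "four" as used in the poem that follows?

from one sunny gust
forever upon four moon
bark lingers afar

"four" has 1 syllable.

1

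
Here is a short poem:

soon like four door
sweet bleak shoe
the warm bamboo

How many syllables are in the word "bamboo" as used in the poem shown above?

2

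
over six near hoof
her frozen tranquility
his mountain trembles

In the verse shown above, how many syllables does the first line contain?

5

The first line: over (2), six (1), near (1), hoof (1) → 5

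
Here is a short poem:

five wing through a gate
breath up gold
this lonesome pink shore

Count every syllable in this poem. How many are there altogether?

Line 1: five (1), wing (1), through (1), a (1), gate (1) → 5
Line 2: breath (1), up (1), gold (1) → 3
Line 3: this (1), lonesome (2), pink (1), shore (1) → 5
Total: 5 + 3 + 5 = 13

13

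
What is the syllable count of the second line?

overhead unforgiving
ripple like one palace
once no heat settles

6

The second line: ripple (2), like (1), one (1), palace (2) → 6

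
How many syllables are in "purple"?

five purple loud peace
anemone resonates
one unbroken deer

2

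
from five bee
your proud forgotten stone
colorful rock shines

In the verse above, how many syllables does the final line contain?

5

The final line: colorful (3), rock (1), shines (1) → 5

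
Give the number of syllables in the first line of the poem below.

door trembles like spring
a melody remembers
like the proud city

5

The first line: door(1) + trembles(2) + like(1) + spring(1) = 5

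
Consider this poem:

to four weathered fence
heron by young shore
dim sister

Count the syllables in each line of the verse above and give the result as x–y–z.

5–5–3

Line 1: "to four weathered fence": 1+1+2+1 = 5
Line 2: "heron by young shore": 2+1+1+1 = 5
Line 3: "dim sister": 1+2 = 3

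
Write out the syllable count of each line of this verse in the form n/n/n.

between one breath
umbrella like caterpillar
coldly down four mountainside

4/8/7

Line 1: "between one breath": 2+1+1 = 4
Line 2: "umbrella like caterpillar": 3+1+4 = 8
Line 3: "coldly down four mountainside": 2+1+1+3 = 7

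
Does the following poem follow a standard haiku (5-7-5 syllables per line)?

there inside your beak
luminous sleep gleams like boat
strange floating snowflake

Line 1: there (1), inside (2), your (1), beak (1) → 5 ✓
Line 2: luminous (3), sleep (1), gleams (1), like (1), boat (1) → 7 ✓
Line 3: strange (1), floating (2), snowflake (2) → 5 ✓

Yes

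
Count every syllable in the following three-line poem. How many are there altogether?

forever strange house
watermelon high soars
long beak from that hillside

17

Line 1: forever(3) + strange(1) + house(1) = 5
Line 2: watermelon(4) + high(1) + soars(1) = 6
Line 3: long(1) + beak(1) + from(1) + that(1) + hillside(2) = 6
Total: 5 + 6 + 6 = 17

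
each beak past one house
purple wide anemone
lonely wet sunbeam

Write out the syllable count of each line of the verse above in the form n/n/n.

Line 1: each(1) + beak(1) + past(1) + one(1) + house(1) = 5
Line 2: purple(2) + wide(1) + anemone(4) = 7
Line 3: lonely(2) + wet(1) + sunbeam(2) = 5

5/7/5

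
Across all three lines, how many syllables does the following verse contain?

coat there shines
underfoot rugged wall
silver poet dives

Line 1: coat(1) + there(1) + shines(1) = 3
Line 2: underfoot(3) + rugged(2) + wall(1) = 6
Line 3: silver(2) + poet(2) + dives(1) = 5
Total: 3 + 6 + 5 = 14

14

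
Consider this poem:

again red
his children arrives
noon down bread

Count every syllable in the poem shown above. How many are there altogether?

11

Line 1: again(2) + red(1) = 3
Line 2: his(1) + children(2) + arrives(2) = 5
Line 3: noon(1) + down(1) + bread(1) = 3
Total: 3 + 5 + 3 = 11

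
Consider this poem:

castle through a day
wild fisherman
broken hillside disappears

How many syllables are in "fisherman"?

3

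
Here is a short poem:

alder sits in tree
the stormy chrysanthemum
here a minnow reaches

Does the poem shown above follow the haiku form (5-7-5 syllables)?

Line 1: "alder sits in tree": 2+1+1+1 = 5 ✓
Line 2: "the stormy chrysanthemum": 1+2+4 = 7 ✓
Line 3: "here a minnow reaches": 1+1+2+2 = 6 (expected 5)

No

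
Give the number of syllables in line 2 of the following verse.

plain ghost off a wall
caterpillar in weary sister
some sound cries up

9

Line 2: caterpillar (4), in (1), weary (2), sister (2) → 9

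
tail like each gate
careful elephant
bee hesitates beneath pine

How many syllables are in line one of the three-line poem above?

Line one: tail (1), like (1), each (1), gate (1) → 4

4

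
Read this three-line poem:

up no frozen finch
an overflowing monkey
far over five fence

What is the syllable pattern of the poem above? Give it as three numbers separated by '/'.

5/7/5

Line 1: up(1) + no(1) + frozen(2) + finch(1) = 5
Line 2: an(1) + overflowing(4) + monkey(2) = 7
Line 3: far(1) + over(2) + five(1) + fence(1) = 5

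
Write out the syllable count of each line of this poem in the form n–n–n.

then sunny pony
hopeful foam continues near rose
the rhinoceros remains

Line 1: "then sunny pony": 1+2+2 = 5
Line 2: "hopeful foam continues near rose": 2+1+3+1+1 = 8
Line 3: "the rhinoceros remains": 1+4+2 = 7

5–8–7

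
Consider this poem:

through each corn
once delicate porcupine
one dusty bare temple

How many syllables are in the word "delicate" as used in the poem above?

"delicate" has 3 syllables.

3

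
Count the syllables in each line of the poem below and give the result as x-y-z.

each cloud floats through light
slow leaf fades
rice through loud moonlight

5-3-5

Line 1: each (1), cloud (1), floats (1), through (1), light (1) → 5
Line 2: slow (1), leaf (1), fades (1) → 3
Line 3: rice (1), through (1), loud (1), moonlight (2) → 5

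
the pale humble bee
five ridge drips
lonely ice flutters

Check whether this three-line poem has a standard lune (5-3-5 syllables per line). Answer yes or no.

Line 1: the (1), pale (1), humble (2), bee (1) → 5 ✓
Line 2: five (1), ridge (1), drips (1) → 3 ✓
Line 3: lonely (2), ice (1), flutters (2) → 5 ✓

Yes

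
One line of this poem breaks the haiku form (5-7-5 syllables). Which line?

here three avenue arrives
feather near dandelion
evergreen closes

Line 1

Line 1: here(1) + three(1) + avenue(3) + arrives(2) = 7 (expected 5)
Line 2: feather(2) + near(1) + dandelion(4) = 7 ✓
Line 3: evergreen(3) + closes(2) = 5 ✓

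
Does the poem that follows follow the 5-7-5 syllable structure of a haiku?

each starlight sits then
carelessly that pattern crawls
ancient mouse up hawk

Yes

Line 1: each(1) + starlight(2) + sits(1) + then(1) = 5 ✓
Line 2: carelessly(3) + that(1) + pattern(2) + crawls(1) = 7 ✓
Line 3: ancient(2) + mouse(1) + up(1) + hawk(1) = 5 ✓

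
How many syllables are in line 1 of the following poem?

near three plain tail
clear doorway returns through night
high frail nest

Line 1: near(1) + three(1) + plain(1) + tail(1) = 4

4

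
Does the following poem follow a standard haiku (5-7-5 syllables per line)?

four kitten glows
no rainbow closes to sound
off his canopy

No

Line 1: "four kitten glows": 1+2+1 = 4 (expected 5)
Line 2: "no rainbow closes to sound": 1+2+2+1+1 = 7 ✓
Line 3: "off his canopy": 1+1+3 = 5 ✓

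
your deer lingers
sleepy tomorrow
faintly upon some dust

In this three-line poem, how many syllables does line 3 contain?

Line 3: faintly(2) + upon(2) + some(1) + dust(1) = 6

6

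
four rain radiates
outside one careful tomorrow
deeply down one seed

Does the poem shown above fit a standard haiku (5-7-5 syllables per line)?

Line 1: four(1) + rain(1) + radiates(3) = 5 ✓
Line 2: outside(2) + one(1) + careful(2) + tomorrow(3) = 8 (expected 7)
Line 3: deeply(2) + down(1) + one(1) + seed(1) = 5 ✓

No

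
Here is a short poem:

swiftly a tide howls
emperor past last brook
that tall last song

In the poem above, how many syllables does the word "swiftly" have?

"swiftly" has 2 syllables.

2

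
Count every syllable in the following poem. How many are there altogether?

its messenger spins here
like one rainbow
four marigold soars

15

Line 1: "its messenger spins here": 1+3+1+1 = 6
Line 2: "like one rainbow": 1+1+2 = 4
Line 3: "four marigold soars": 1+3+1 = 5
Total: 6 + 4 + 5 = 15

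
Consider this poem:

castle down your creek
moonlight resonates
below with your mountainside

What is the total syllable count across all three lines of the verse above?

Line 1: castle(2) + down(1) + your(1) + creek(1) = 5
Line 2: moonlight(2) + resonates(3) = 5
Line 3: below(2) + with(1) + your(1) + mountainside(3) = 7
Total: 5 + 5 + 7 = 17

17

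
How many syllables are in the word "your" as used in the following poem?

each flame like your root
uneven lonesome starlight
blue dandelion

1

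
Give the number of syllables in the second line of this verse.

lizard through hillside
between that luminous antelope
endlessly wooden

The second line: between (2), that (1), luminous (3), antelope (3) → 9

9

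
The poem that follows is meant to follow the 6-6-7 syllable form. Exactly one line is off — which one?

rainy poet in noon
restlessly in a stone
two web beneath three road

Line 1: rainy (2), poet (2), in (1), noon (1) → 6 ✓
Line 2: restlessly (3), in (1), a (1), stone (1) → 6 ✓
Line 3: two (1), web (1), beneath (2), three (1), road (1) → 6 (expected 7)

The third line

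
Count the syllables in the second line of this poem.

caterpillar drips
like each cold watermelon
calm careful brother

The second line: "like each cold watermelon": 1+1+1+4 = 7

7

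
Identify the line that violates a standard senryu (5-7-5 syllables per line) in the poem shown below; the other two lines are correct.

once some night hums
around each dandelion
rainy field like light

Line 1: "once some night hums": 1+1+1+1 = 4 (expected 5)
Line 2: "around each dandelion": 2+1+4 = 7 ✓
Line 3: "rainy field like light": 2+1+1+1 = 5 ✓

Line 1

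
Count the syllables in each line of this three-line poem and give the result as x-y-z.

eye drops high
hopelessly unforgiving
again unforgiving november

Line 1: eye (1), drops (1), high (1) → 3
Line 2: hopelessly (3), unforgiving (4) → 7
Line 3: again (2), unforgiving (4), november (3) → 9

3-7-9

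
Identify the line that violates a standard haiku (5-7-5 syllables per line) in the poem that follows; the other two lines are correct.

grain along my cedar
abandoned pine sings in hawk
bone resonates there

Line 1

Line 1: grain (1), along (2), my (1), cedar (2) → 6 (expected 5)
Line 2: abandoned (3), pine (1), sings (1), in (1), hawk (1) → 7 ✓
Line 3: bone (1), resonates (3), there (1) → 5 ✓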